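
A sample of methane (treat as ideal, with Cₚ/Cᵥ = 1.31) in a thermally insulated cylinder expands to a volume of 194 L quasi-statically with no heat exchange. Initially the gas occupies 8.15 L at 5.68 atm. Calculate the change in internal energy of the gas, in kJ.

ΔU ≈ -9.47 kJ

P₂ = P₁(V₁/V₂)^γ = 5.68×(8.15/194)^(1.31) = 0.08932 atm.
For a reversible adiabat, W_by_gas = (P₁V₁ − P₂V₂)/(γ−1).
W_by = (575500×0.00815 − 9050×0.194) / (0.31) = 9467 J.
Q = 0 ⇒ ΔU = −W_by = -9467 J.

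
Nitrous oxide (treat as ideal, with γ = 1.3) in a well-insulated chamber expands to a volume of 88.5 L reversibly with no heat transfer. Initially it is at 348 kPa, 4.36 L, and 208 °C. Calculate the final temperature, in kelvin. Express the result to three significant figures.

T₂ ≈ 195 K

Adiabatic: T₁V₁^(γ−1) = T₂V₂^(γ−1) ⇒ T₂ = T₁ (V₁/V₂)^(γ−1).
T₁ = 208 °C = 481.1 K.
T₂ = 481.1 × (4.36/88.5)^(0.3) = 195 K.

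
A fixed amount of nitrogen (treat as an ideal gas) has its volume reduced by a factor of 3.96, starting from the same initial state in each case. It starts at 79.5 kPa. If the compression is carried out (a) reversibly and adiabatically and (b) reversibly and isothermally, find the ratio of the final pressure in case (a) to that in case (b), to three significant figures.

P_adiabatic / P_isothermal ≈ 1.73

For a diatomic ideal gas γ = 7/5.
Isothermal: P_b = P₁(V₁/V₂) = 79.5×3.96.
Adiabatic: P_a = P₁(V₁/V₂)^γ = 79.5×3.96^(7/5).
P_a/P_b = (V₁/V₂)^(γ−1) = 3.96^(2/5) = 1.734.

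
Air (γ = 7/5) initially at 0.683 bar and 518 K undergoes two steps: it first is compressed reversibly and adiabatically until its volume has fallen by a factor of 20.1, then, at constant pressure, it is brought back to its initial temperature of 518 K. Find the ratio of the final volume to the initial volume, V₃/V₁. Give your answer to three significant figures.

V₃/V₁ ≈ 0.0150

Adiabatic step: V₂/V₁ = 0.04975; T₂ = T₁·20.1^(2/5) = 1720 K.
Isobaric step: V₃/V₂ = T₃/T₂ = 518/1720.
V₃/V₁ = (V₂/V₁)(V₃/V₂) = 0.04975 × (518/1720) = 0.01498.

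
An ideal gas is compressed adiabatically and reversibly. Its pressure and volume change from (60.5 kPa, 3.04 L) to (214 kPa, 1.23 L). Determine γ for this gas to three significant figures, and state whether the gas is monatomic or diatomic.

PV^γ = const ⇒ γ = ln(P₂/P₁) / ln(V₁/V₂).
γ = ln(214/60.5) / ln(3.04/1.23) = 1.396.
γ ≈ 1.40 is close to 7/5, so the gas is diatomic.

γ ≈ 1.40; diatomic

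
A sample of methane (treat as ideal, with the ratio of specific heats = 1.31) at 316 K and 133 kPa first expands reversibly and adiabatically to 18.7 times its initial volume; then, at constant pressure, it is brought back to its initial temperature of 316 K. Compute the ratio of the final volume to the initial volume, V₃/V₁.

Adiabatic step: V₂/V₁ = 18.7; T₂ = T₁·(1/18.7)^(0.31) = 127.5 K.
Isobaric step: V₃/V₂ = T₃/T₂ = 316/127.5.
V₃/V₁ = (V₂/V₁)(V₃/V₂) = 18.7 × (316/127.5) = 46.36.

V₃/V₁ ≈ 46.4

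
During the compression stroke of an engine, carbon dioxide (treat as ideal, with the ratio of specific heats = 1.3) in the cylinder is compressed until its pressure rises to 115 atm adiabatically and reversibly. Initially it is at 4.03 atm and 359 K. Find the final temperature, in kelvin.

Along an adiabat T P^((1−γ)/γ) is constant, so T₂ = T₁ (P₂/P₁)^((γ−1)/γ).
T₂ = 359 × (115/4.03)^(0.231) = 778 K.

T₂ ≈ 778 K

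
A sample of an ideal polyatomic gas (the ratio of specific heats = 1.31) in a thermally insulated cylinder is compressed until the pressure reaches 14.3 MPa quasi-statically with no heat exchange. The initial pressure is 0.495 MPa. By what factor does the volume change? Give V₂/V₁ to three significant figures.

V₂/V₁ ≈ 0.0767

From PV^γ = const, V₂/V₁ = (P₁/P₂)^(1/γ).
V₂/V₁ = (0.495/14.3)^(0.763) = 0.07673.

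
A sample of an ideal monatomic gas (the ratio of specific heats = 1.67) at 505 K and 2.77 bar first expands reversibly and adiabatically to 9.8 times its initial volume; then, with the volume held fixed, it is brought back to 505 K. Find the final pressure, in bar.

P₃ ≈ 0.283 bar

Adiabatic step (PV^γ = const): P₂ = 2.77×(1/9.8)^(1.67) = 0.06125 bar; T₂ = 505×(1/9.8)^(0.67) = 109.4 K.
Isochoric: P₃ = P₂(T₃/T₂) = 0.06125 × (505/109.4) = 0.2827 bar.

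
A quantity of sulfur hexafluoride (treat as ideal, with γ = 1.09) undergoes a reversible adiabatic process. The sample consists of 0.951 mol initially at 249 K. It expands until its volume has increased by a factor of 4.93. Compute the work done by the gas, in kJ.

W ≈ 2.93 kJ

Adiabatic: T₁V₁^(γ−1) = T₂V₂^(γ−1) ⇒ T₂ = T₁ (V₁/V₂)^(γ−1).
T₂ = 249 × (1/4.93)^(0.09) = 215.7 K.
Q = 0, so ΔU = W_on_gas = nCᵥΔT with Cᵥ = R/(γ−1) = 92.38 J/(mol·K).
ΔU = 0.951 × 92.38 × (215.7 − 249) = -2926 J.
Work done by the gas = −ΔU = 2926 J.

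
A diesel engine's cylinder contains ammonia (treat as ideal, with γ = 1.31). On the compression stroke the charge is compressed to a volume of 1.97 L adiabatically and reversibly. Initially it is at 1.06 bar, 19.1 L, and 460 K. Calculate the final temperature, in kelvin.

T₂ ≈ 930 K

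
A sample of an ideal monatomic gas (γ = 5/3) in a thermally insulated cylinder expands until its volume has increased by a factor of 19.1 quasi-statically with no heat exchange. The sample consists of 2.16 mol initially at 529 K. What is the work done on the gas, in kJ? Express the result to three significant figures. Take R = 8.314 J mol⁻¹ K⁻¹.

W ≈ -12.3 kJ

Adiabatic: T₁V₁^(γ−1) = T₂V₂^(γ−1) ⇒ T₂ = T₁ (V₁/V₂)^(γ−1).
T₂ = 529 × (1/19.1)^(2/3) = 74.03 K.
Q = 0, so ΔU = W_on_gas = nCᵥΔT with Cᵥ = R/(γ−1) = 12.47 J/(mol·K).
ΔU = 2.16 × 12.47 × (74.03 − 529) = -12260 J.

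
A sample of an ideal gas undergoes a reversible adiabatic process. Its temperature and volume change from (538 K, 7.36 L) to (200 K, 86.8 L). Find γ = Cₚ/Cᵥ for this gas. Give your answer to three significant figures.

TV^(γ−1) = const ⇒ γ − 1 = ln(T₂/T₁) / ln(V₁/V₂).
γ = 1 + ln(200/538) / ln(7.36/86.8) = 1.401.

γ ≈ 1.40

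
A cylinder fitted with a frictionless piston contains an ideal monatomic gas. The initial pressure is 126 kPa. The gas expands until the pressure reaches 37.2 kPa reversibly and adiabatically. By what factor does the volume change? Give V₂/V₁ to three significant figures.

From PV^γ = const, V₂/V₁ = (P₁/P₂)^(1/γ).
For a monatomic ideal gas γ = 5/3.
V₂/V₁ = (126/37.2)^(3/5) = 2.079.

V₂/V₁ ≈ 2.08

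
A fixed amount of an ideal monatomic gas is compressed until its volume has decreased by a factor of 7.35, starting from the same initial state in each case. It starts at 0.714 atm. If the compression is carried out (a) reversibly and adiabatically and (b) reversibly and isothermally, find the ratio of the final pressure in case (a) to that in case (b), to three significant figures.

P_adiabatic / P_isothermal ≈ 3.78

For a monatomic ideal gas γ = 5/3.
Isothermal: P_b = P₁(V₁/V₂) = 0.714×7.35.
Adiabatic: P_a = P₁(V₁/V₂)^γ = 0.714×7.35^(5/3).
P_a/P_b = (V₁/V₂)^(γ−1) = 7.35^(2/3) = 3.78.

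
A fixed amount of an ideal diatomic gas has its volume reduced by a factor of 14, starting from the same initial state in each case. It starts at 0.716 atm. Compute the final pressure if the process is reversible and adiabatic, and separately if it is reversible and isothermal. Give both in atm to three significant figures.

adiabatic: 28.8 atm; isothermal: 10.0 atm

For a diatomic ideal gas γ = 7/5.
Isothermal: P₂ = P₁(V₁/V₂) = 0.716×14 = 10.02 atm.
Adiabatic: P₂ = P₁(V₁/V₂)^γ = 0.716×14^(7/5) = 28.81 atm.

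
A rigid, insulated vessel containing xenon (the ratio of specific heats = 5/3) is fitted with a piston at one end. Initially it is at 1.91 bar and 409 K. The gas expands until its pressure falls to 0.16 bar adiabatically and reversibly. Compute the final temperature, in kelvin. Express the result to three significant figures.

T₂ ≈ 152 K

Adiabatic: T₂/T₁ = (P₂/P₁)^((γ−1)/γ).
T₂ = 409 × (0.16/1.91)^(2/5) = 151.7 K.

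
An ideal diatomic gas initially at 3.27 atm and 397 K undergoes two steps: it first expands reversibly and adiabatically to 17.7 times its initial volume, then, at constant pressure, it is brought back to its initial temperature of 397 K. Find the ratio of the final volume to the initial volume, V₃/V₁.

For a diatomic ideal gas γ = 7/5.
Adiabatic step: V₂/V₁ = 17.7; T₂ = T₁·(1/17.7)^(2/5) = 125.8 K.
Isobaric step: V₃/V₂ = T₃/T₂ = 397/125.8.
V₃/V₁ = (V₂/V₁)(V₃/V₂) = 17.7 × (397/125.8) = 55.87.

V₃/V₁ ≈ 55.9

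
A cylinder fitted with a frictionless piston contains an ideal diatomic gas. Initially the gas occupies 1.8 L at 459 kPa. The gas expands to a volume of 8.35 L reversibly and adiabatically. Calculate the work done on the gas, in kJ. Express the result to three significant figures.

W ≈ -0.947 kJ

γ = 7/5 for a diatomic ideal gas.
P₂ = P₁(V₁/V₂)^γ = 459×(1.8/8.35)^(7/5) = 53.56 kPa.
For a reversible adiabat, W_by_gas = (P₁V₁ − P₂V₂)/(γ−1).
W_by = (459000×0.0018 − 53560×0.00835) / (2/5) = 947.5 J.
W_on_gas = −W_by = -947.5 J.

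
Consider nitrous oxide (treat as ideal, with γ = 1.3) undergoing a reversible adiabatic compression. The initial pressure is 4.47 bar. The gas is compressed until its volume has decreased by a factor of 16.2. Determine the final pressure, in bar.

P₂ ≈ 167 bar

Since PV^γ is constant along a reversible adiabat, P₂ = P₁ (V₁/V₂)^γ.
P₂ = 4.47 × 16.2^(1.3) = 167 bar.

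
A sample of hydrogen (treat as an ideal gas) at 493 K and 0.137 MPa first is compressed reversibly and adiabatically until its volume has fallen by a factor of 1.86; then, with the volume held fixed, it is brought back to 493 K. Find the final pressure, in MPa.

P₃ ≈ 0.255 MPa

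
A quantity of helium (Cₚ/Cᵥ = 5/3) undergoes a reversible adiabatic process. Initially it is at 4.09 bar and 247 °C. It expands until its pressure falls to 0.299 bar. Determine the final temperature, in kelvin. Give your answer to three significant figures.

Along an adiabat T P^((1−γ)/γ) is constant, so T₂ = T₁ (P₂/P₁)^((γ−1)/γ).
T₁ = 247 °C = 520.1 K.
T₂ = 520.1 × (0.299/4.09)^(2/5) = 182.7 K.

T₂ ≈ 183 K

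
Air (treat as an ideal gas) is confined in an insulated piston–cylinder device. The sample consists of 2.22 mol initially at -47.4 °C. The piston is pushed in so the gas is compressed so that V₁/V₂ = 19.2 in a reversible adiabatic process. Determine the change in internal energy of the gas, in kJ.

ΔU ≈ 23.5 kJ

Adiabatic: T₁V₁^(γ−1) = T₂V₂^(γ−1) ⇒ T₂ = T₁ (V₁/V₂)^(γ−1).
γ = 7/5 for a diatomic ideal gas, so γ−1 = 2/5.
T₁ = -47.4 °C = 225.7 K.
T₂ = 225.7 × 19.2^(2/5) = 736.1 K.
Q = 0, so ΔU = W_on_gas = nCᵥΔT with Cᵥ = R/(γ−1) = 20.79 J/(mol·K).
ΔU = 2.22 × 20.79 × (736.1 − 225.7) = 23550 J.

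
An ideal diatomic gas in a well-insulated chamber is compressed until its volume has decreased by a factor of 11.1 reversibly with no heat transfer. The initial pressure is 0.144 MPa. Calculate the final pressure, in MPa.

P₂ ≈ 4.19 MPa

Since PV^γ is constant along a reversible adiabat, P₂ = P₁ (V₁/V₂)^γ.
For a diatomic ideal gas γ = 7/5.
P₂ = 0.144 × 11.1^(7/5) = 4.186 MPa.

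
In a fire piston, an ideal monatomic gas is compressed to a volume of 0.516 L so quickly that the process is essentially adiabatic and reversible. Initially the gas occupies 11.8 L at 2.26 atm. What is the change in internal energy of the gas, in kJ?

ΔU ≈ 28.6 kJ

γ = 5/3 for a monatomic ideal gas.
P₂ = P₁(V₁/V₂)^γ = 2.26×(11.8/0.516)^(5/3) = 416.4 atm.
For a reversible adiabat, W_by_gas = (P₁V₁ − P₂V₂)/(γ−1).
W_by = (229000×0.0118 − 4.219×10^7×0.000516) / (2/3) = -28600 J.
Q = 0 ⇒ ΔU = −W_by = 28600 J.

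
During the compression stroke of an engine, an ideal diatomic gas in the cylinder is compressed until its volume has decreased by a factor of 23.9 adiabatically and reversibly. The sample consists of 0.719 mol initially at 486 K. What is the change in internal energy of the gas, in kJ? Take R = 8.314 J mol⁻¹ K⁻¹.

Adiabatic: T₁V₁^(γ−1) = T₂V₂^(γ−1) ⇒ T₂ = T₁ (V₁/V₂)^(γ−1).
γ = 7/5 for a diatomic ideal gas, so γ−1 = 2/5.
T₂ = 486 × 23.9^(2/5) = 1730 K.
Q = 0, so ΔU = W_on_gas = nCᵥΔT with Cᵥ = R/(γ−1) = 20.79 J/(mol·K).
ΔU = 0.719 × 20.79 × (1730 − 486) = 18590 J.

ΔU ≈ 18.6 kJ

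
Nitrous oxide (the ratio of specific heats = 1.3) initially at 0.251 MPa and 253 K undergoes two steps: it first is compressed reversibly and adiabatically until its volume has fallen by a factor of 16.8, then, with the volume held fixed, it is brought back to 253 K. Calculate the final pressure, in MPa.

Adiabatic step (PV^γ = const): P₂ = 0.251×16.8^(1.3) = 9.831 MPa; T₂ = 253×16.8^(0.3) = 589.8 K.
Isochoric: P₃ = P₂(T₃/T₂) = 9.831 × (253/589.8) = 4.217 MPa.

P₃ ≈ 4.22 MPa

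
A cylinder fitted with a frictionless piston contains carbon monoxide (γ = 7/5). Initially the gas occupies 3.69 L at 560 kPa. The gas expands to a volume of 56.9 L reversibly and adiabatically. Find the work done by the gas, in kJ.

W ≈ 3.44 kJ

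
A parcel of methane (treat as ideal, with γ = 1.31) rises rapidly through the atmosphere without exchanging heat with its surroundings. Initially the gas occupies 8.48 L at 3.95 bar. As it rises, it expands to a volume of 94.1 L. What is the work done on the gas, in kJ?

W ≈ -5.68 kJ

P₂ = P₁(V₁/V₂)^γ = 3.95×(8.48/94.1)^(1.31) = 0.1688 bar.
For a reversible adiabat, W_by_gas = (P₁V₁ − P₂V₂)/(γ−1).
W_by = (395000×0.00848 − 16880×0.0941) / (0.31) = 5681 J.
W_on_gas = −W_by = -5681 J.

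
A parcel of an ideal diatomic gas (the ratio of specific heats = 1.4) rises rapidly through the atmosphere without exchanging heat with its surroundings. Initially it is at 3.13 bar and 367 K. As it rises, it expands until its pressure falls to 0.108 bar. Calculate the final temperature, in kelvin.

T₂ ≈ 140 K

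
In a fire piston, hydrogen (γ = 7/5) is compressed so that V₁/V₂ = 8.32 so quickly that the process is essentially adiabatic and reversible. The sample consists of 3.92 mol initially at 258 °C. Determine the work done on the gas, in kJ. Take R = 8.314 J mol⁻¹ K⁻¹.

W ≈ 57.7 kJ

Adiabatic: T₁V₁^(γ−1) = T₂V₂^(γ−1) ⇒ T₂ = T₁ (V₁/V₂)^(γ−1).
T₁ = 258 °C = 531.1 K.
T₂ = 531.1 × 8.32^(2/5) = 1240 K.
Q = 0, so ΔU = W_on_gas = nCᵥΔT with Cᵥ = R/(γ−1) = 20.79 J/(mol·K).
ΔU = 3.92 × 20.79 × (1240 − 531.1) = 57720 J.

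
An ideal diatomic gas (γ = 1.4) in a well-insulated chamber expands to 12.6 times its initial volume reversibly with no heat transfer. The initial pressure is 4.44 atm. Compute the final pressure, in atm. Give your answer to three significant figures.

P₂ ≈ 0.128 atm

Adiabatic: P₁V₁^γ = P₂V₂^γ ⇒ P₂ = P₁ (V₁/V₂)^γ.
P₂ = 4.44 × (1/12.6)^(1.4) = 0.1279 atm.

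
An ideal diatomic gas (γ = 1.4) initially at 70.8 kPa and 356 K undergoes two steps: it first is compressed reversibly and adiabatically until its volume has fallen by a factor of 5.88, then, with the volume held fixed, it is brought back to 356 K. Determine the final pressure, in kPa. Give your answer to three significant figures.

Adiabatic step (PV^γ = const): P₂ = 70.8×5.88^(1.4) = 845.6 kPa; T₂ = 356×5.88^(0.4) = 723.1 K.
Isochoric: P₃ = P₂(T₃/T₂) = 845.6 × (356/723.1) = 416.3 kPa.

P₃ ≈ 416 kPa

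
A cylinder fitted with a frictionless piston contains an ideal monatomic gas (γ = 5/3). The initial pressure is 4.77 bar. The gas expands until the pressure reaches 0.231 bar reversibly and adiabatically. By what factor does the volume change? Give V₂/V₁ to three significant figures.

V₂/V₁ ≈ 6.15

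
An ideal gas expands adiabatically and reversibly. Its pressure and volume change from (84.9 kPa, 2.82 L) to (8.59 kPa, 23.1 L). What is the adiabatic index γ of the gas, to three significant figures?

PV^γ = const ⇒ γ = ln(P₂/P₁) / ln(V₁/V₂).
γ = ln(8.59/84.9) / ln(2.82/23.1) = 1.089.

γ ≈ 1.09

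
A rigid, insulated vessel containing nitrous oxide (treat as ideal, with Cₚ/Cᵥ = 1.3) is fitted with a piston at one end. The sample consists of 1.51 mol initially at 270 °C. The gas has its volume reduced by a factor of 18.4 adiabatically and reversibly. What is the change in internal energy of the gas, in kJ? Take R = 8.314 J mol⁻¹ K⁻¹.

ΔU ≈ 31.7 kJ

Adiabatic: T₁V₁^(γ−1) = T₂V₂^(γ−1) ⇒ T₂ = T₁ (V₁/V₂)^(γ−1).
T₁ = 270 °C = 543.1 K.
T₂ = 543.1 × 18.4^(0.3) = 1301 K.
Q = 0, so ΔU = W_on_gas = nCᵥΔT with Cᵥ = R/(γ−1) = 27.71 J/(mol·K).
ΔU = 1.51 × 27.71 × (1301 − 543.1) = 31720 J.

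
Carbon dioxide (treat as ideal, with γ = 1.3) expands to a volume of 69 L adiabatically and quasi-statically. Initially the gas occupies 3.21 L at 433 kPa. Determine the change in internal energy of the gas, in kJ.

ΔU ≈ -2.79 kJ

P₂ = P₁(V₁/V₂)^γ = 433×(3.21/69)^(1.3) = 8.025 kPa.
For a reversible adiabat, W_by_gas = (P₁V₁ − P₂V₂)/(γ−1).
W_by = (433000×0.00321 − 8025×0.069) / (0.3) = 2787 J.
Q = 0 ⇒ ΔU = −W_by = -2787 J.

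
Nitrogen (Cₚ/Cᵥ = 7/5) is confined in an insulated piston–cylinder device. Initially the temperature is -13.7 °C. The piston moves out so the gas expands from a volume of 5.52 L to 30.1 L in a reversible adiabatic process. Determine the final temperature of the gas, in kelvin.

T₂ ≈ 132 K

For a reversible adiabat TV^(γ−1) is constant, so T₂ = T₁ (V₁/V₂)^(γ−1).
T₁ = -13.7 °C = 259.4 K.
T₂ = 259.4 × (5.52/30.1)^(2/5) = 131.6 K.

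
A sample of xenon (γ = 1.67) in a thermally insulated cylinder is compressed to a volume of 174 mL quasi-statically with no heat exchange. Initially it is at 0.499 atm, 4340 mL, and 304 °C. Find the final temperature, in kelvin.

T₂ ≈ 4980 K

Adiabatic: T₁V₁^(γ−1) = T₂V₂^(γ−1) ⇒ T₂ = T₁ (V₁/V₂)^(γ−1).
T₁ = 304 °C = 577.1 K.
T₂ = 577.1 × (4340/174)^(0.67) = 4980 K.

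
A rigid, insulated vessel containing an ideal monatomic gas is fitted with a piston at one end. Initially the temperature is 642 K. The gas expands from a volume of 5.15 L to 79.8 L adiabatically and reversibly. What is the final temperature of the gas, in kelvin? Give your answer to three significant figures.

Adiabatic: T₁V₁^(γ−1) = T₂V₂^(γ−1) ⇒ T₂ = T₁ (V₁/V₂)^(γ−1).
For a monatomic ideal gas γ = 5/3, so γ−1 = 2/3.
T₂ = 642 × (5.15/79.8)^(2/3) = 103.3 K.

T₂ ≈ 103 K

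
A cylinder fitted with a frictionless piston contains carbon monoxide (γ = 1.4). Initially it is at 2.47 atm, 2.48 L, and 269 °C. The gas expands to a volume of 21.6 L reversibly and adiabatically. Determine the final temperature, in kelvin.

T₂ ≈ 228 K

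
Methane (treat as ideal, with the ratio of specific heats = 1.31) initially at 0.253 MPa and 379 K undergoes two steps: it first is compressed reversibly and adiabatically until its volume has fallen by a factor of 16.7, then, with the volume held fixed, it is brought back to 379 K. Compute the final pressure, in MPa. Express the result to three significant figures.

Adiabatic step (PV^γ = const): P₂ = 0.253×16.7^(1.31) = 10.11 MPa; T₂ = 379×16.7^(0.31) = 907.2 K.
Isochoric: P₃ = P₂(T₃/T₂) = 10.11 × (379/907.2) = 4.225 MPa.

P₃ ≈ 4.23 MPa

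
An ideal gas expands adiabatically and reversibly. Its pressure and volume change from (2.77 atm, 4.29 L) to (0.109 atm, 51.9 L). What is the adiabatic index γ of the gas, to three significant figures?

γ ≈ 1.30

PV^γ = const ⇒ γ = ln(P₂/P₁) / ln(V₁/V₂).
γ = ln(0.109/2.77) / ln(4.29/51.9) = 1.298.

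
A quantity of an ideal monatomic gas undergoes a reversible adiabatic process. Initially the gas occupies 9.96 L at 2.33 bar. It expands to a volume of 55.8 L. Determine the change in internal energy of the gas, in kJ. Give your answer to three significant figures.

ΔU ≈ -2.38 kJ

γ = 5/3 for a monatomic ideal gas.
P₂ = P₁(V₁/V₂)^γ = 2.33×(9.96/55.8)^(5/3) = 0.1318 bar.
For a reversible adiabat, W_by_gas = (P₁V₁ − P₂V₂)/(γ−1).
W_by = (233000×0.00996 − 13180×0.0558) / (2/3) = 2377 J.
Q = 0 ⇒ ΔU = −W_by = -2377 J.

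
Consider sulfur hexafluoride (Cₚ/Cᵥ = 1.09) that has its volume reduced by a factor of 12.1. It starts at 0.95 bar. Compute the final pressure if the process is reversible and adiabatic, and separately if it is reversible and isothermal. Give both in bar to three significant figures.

adiabatic: 14.4 bar; isothermal: 11.5 bar

Isothermal: P₂ = P₁(V₁/V₂) = 0.95×12.1 = 11.49 bar.
Adiabatic: P₂ = P₁(V₁/V₂)^γ = 0.95×12.1^(1.09) = 14.39 bar.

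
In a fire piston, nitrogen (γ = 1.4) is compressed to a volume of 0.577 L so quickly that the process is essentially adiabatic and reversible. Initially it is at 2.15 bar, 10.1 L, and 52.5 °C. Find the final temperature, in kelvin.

T₂ ≈ 1020 K

For a reversible adiabat TV^(γ−1) is constant, so T₂ = T₁ (V₁/V₂)^(γ−1).
T₁ = 52.5 °C = 325.6 K.
T₂ = 325.6 × (10.1/0.577)^(0.4) = 1023 K.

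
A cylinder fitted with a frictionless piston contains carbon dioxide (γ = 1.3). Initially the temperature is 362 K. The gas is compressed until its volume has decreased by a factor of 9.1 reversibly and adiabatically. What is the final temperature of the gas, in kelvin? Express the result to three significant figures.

For a reversible adiabat TV^(γ−1) is constant, so T₂ = T₁ (V₁/V₂)^(γ−1).
T₂ = 362 × 9.1^(0.3) = 702.1 K.

T₂ ≈ 702 K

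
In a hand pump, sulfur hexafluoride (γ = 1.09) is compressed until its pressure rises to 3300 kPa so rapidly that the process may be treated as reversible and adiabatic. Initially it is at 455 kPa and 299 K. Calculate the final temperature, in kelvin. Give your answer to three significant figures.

T₂ ≈ 352 K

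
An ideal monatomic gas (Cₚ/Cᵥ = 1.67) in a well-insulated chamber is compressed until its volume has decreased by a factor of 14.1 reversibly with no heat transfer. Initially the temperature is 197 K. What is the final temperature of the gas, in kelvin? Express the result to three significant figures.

T₂ ≈ 1160 K

Adiabatic: T₁V₁^(γ−1) = T₂V₂^(γ−1) ⇒ T₂ = T₁ (V₁/V₂)^(γ−1).
T₂ = 197 × 14.1^(0.67) = 1160 K.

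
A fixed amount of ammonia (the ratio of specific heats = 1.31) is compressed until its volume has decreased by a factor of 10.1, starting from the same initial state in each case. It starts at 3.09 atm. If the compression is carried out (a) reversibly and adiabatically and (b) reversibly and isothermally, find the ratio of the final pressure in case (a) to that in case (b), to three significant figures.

P_adiabatic / P_isothermal ≈ 2.05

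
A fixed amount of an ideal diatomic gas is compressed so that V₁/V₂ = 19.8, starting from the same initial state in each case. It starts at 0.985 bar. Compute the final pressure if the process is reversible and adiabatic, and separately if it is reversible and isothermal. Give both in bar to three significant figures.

adiabatic: 64.4 bar; isothermal: 19.5 bar

For a diatomic ideal gas γ = 7/5.
Isothermal: P₂ = P₁(V₁/V₂) = 0.985×19.8 = 19.5 bar.
Adiabatic: P₂ = P₁(V₁/V₂)^γ = 0.985×19.8^(7/5) = 64.38 bar.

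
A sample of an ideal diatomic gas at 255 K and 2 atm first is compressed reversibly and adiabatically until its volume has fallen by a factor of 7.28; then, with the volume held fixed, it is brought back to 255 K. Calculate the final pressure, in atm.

P₃ ≈ 14.6 atm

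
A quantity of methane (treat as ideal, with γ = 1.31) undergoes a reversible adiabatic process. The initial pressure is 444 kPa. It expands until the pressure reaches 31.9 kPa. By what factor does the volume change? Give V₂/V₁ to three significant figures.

From PV^γ = const, V₂/V₁ = (P₁/P₂)^(1/γ).
V₂/V₁ = (444/31.9)^(0.763) = 7.464.

V₂/V₁ ≈ 7.46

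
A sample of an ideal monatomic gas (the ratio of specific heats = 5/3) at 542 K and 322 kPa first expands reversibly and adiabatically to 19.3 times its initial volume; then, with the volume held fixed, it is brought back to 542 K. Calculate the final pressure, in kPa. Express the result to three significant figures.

Adiabatic step (PV^γ = const): P₂ = 322×(1/19.3)^(5/3) = 2.319 kPa; T₂ = 542×(1/19.3)^(2/3) = 75.33 K.
Isochoric: P₃ = P₂(T₃/T₂) = 2.319 × (542/75.33) = 16.68 kPa.

P₃ ≈ 16.7 kPa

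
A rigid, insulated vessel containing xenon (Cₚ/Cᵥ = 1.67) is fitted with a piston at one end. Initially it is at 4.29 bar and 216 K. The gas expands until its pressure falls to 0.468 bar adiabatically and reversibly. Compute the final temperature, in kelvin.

T₂ ≈ 88.8 K

Adiabatic: T₂/T₁ = (P₂/P₁)^((γ−1)/γ).
T₂ = 216 × (0.468/4.29)^(0.401) = 88.8 K.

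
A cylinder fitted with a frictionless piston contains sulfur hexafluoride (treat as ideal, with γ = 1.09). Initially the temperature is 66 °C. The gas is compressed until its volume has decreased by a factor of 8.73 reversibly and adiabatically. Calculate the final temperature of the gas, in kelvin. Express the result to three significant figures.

T₂ ≈ 412 K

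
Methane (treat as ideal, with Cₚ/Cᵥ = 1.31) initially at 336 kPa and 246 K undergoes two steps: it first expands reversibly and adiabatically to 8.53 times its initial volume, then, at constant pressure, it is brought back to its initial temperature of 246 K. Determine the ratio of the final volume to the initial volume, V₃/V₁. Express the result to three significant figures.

V₃/V₁ ≈ 16.6

Adiabatic step: V₂/V₁ = 8.53; T₂ = T₁·(1/8.53)^(0.31) = 126.6 K.
Isobaric step: V₃/V₂ = T₃/T₂ = 246/126.6.
V₃/V₁ = (V₂/V₁)(V₃/V₂) = 8.53 × (246/126.6) = 16.58.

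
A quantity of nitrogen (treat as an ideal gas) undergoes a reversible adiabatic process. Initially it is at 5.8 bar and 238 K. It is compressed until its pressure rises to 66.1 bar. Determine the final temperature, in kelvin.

T₂ ≈ 477 K

Along an adiabat T P^((1−γ)/γ) is constant, so T₂ = T₁ (P₂/P₁)^((γ−1)/γ).
For a diatomic ideal gas γ = 7/5, so (γ−1)/γ = 2/7.
T₂ = 238 × (66.1/5.8)^(2/7) = 477 K.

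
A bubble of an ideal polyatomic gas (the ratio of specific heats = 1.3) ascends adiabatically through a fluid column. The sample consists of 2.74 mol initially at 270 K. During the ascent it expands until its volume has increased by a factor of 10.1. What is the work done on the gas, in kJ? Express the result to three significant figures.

For a reversible adiabat TV^(γ−1) is constant, so T₂ = T₁ (V₁/V₂)^(γ−1).
T₂ = 270 × (1/10.1)^(0.3) = 134.9 K.
Q = 0, so ΔU = W_on_gas = nCᵥΔT with Cᵥ = R/(γ−1) = 27.71 J/(mol·K).
ΔU = 2.74 × 27.71 × (134.9 − 270) = -10260 J.

W ≈ -10.3 kJ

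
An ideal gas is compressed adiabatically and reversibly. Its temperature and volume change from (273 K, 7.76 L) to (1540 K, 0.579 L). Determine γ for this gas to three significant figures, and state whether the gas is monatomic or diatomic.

TV^(γ−1) = const ⇒ γ − 1 = ln(T₂/T₁) / ln(V₁/V₂).
γ = 1 + ln(1540/273) / ln(7.76/0.579) = 1.667.
γ ≈ 1.67 is close to 5/3, so the gas is monatomic.

γ ≈ 1.67; monatomic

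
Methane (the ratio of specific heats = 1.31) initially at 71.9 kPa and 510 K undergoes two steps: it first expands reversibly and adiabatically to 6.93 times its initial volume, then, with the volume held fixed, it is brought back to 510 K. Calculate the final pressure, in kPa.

P₃ ≈ 10.4 kPa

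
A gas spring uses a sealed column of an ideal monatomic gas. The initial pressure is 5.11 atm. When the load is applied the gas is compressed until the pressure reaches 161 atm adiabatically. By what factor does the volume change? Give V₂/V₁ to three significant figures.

From PV^γ = const, V₂/V₁ = (P₁/P₂)^(1/γ).
For a monatomic ideal gas γ = 5/3.
V₂/V₁ = (5.11/161)^(3/5) = 0.1262.

V₂/V₁ ≈ 0.126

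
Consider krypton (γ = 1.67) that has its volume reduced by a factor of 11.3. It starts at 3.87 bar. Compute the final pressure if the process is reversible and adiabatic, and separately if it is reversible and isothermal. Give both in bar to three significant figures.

Isothermal: P₂ = P₁(V₁/V₂) = 3.87×11.3 = 43.73 bar.
Adiabatic: P₂ = P₁(V₁/V₂)^γ = 3.87×11.3^(1.67) = 222 bar.

adiabatic: 222 bar; isothermal: 43.7 bar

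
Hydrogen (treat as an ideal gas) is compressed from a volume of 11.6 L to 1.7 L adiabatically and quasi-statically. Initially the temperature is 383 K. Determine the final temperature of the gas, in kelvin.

T₂ ≈ 826 K

For a reversible adiabat TV^(γ−1) is constant, so T₂ = T₁ (V₁/V₂)^(γ−1).
For a diatomic ideal gas γ = 7/5, so γ−1 = 2/5.
T₂ = 383 × (11.6/1.7)^(2/5) = 825.7 K.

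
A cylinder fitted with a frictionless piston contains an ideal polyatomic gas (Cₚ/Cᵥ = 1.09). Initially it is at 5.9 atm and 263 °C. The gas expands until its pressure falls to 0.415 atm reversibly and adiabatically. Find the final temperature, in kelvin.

T₂ ≈ 431 K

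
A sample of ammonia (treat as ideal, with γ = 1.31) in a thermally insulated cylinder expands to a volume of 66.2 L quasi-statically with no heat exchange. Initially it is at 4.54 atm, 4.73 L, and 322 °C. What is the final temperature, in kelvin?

Adiabatic: T₁V₁^(γ−1) = T₂V₂^(γ−1) ⇒ T₂ = T₁ (V₁/V₂)^(γ−1).
T₁ = 322 °C = 595.1 K.
T₂ = 595.1 × (4.73/66.2)^(0.31) = 262.6 K.

T₂ ≈ 263 K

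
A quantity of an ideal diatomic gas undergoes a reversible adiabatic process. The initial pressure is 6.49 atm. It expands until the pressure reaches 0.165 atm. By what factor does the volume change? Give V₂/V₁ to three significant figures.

V₂/V₁ ≈ 13.8

From PV^γ = const, V₂/V₁ = (P₁/P₂)^(1/γ).
For a diatomic ideal gas γ = 7/5.
V₂/V₁ = (6.49/0.165)^(5/7) = 13.78.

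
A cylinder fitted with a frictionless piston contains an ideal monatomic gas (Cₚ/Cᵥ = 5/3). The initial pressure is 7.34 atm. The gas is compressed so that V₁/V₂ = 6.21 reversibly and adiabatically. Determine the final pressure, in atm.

Since PV^γ is constant along a reversible adiabat, P₂ = P₁ (V₁/V₂)^γ.
P₂ = 7.34 × 6.21^(5/3) = 154 atm.

P₂ ≈ 154 atm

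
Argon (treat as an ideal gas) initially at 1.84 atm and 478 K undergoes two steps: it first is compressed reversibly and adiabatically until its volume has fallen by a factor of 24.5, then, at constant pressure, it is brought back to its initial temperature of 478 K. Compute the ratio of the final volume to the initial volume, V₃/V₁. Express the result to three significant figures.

V₃/V₁ ≈ 0.00484

For a monatomic ideal gas γ = 5/3.
Adiabatic step: V₂/V₁ = 0.04082; T₂ = T₁·24.5^(2/3) = 4032 K.
Isobaric step: V₃/V₂ = T₃/T₂ = 478/4032.
V₃/V₁ = (V₂/V₁)(V₃/V₂) = 0.04082 × (478/4032) = 0.004839.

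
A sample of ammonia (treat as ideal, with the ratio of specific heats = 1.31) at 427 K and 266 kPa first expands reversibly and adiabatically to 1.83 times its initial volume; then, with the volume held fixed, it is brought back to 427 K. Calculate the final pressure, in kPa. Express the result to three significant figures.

Adiabatic step (PV^γ = const): P₂ = 266×(1/1.83)^(1.31) = 120.5 kPa; T₂ = 427×(1/1.83)^(0.31) = 354.1 K.
Isochoric: P₃ = P₂(T₃/T₂) = 120.5 × (427/354.1) = 145.4 kPa.

P₃ ≈ 145 kPa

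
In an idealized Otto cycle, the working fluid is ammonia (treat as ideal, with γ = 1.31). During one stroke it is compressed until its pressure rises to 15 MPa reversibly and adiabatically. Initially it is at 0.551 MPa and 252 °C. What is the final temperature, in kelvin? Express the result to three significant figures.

T₂ ≈ 1150 K

Along an adiabat T P^((1−γ)/γ) is constant, so T₂ = T₁ (P₂/P₁)^((γ−1)/γ).
T₁ = 252 °C = 525.1 K.
T₂ = 525.1 × (15/0.551)^(0.237) = 1148 K.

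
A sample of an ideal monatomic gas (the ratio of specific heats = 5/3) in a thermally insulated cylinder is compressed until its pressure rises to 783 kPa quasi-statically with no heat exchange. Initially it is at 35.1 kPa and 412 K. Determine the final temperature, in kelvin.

Adiabatic: T₂/T₁ = (P₂/P₁)^((γ−1)/γ).
T₂ = 412 × (783/35.1)^(2/5) = 1427 K.

T₂ ≈ 1430 K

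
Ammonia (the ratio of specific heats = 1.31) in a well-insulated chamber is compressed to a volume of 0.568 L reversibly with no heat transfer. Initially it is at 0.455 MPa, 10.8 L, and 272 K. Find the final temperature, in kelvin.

T₂ ≈ 678 K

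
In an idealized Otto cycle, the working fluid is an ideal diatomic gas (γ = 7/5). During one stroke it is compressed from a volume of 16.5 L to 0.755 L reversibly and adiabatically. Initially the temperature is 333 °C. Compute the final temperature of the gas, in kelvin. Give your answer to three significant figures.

T₂ ≈ 2080 K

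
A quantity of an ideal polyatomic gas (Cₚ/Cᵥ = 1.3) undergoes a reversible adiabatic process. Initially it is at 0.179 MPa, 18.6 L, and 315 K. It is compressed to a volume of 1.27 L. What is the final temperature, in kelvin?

T₂ ≈ 705 K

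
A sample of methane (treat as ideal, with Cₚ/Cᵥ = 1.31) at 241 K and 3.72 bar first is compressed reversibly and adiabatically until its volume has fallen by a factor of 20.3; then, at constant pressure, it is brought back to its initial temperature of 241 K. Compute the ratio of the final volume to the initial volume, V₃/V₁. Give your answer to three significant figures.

Adiabatic step: V₂/V₁ = 0.04926; T₂ = T₁·20.3^(0.31) = 612.8 K.
Isobaric step: V₃/V₂ = T₃/T₂ = 241/612.8.
V₃/V₁ = (V₂/V₁)(V₃/V₂) = 0.04926 × (241/612.8) = 0.01937.

V₃/V₁ ≈ 0.0194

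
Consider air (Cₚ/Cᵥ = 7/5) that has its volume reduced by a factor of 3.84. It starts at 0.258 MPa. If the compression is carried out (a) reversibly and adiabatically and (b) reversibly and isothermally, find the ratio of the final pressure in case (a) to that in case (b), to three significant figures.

Isothermal: P_b = P₁(V₁/V₂) = 0.258×3.84.
Adiabatic: P_a = P₁(V₁/V₂)^γ = 0.258×3.84^(7/5).
P_a/P_b = (V₁/V₂)^(γ−1) = 3.84^(2/5) = 1.713.

P_adiabatic / P_isothermal ≈ 1.71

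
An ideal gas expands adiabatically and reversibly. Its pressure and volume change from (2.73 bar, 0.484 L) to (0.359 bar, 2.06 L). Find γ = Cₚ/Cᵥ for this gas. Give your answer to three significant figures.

PV^γ = const ⇒ γ = ln(P₂/P₁) / ln(V₁/V₂).
γ = ln(0.359/2.73) / ln(0.484/2.06) = 1.401.

γ ≈ 1.40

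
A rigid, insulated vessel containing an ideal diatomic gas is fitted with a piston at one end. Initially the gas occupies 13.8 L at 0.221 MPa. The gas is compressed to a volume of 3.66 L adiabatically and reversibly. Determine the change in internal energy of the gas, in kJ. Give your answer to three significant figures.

ΔU ≈ 5.34 kJ

γ = 7/5 for a diatomic ideal gas.
P₂ = P₁(V₁/V₂)^γ = 0.221×(13.8/3.66)^(7/5) = 1.417 MPa.
For a reversible adiabat, W_by_gas = (P₁V₁ − P₂V₂)/(γ−1).
W_by = (221000×0.0138 − 1.417×10^6×0.00366) / (2/5) = -5340 J.
Q = 0 ⇒ ΔU = −W_by = 5340 J.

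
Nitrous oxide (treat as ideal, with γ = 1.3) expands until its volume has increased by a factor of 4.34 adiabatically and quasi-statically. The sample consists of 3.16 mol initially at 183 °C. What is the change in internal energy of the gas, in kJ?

ΔU ≈ -14.2 kJ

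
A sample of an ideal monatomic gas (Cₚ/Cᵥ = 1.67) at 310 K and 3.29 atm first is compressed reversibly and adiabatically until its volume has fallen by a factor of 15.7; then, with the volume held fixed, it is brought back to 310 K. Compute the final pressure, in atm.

P₃ ≈ 51.7 atm

Adiabatic step (PV^γ = const): P₂ = 3.29×15.7^(1.67) = 326.8 atm; T₂ = 310×15.7^(0.67) = 1962 K.
Isochoric: P₃ = P₂(T₃/T₂) = 326.8 × (310/1962) = 51.65 atm.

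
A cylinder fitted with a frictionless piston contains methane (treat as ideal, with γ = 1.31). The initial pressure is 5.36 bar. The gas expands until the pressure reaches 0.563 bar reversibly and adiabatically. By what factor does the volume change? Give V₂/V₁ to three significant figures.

V₂/V₁ ≈ 5.59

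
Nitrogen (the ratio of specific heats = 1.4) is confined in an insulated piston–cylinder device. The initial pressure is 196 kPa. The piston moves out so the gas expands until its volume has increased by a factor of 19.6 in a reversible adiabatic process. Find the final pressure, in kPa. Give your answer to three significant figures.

P₂ ≈ 3.04 kPa

Adiabatic: P₁V₁^γ = P₂V₂^γ ⇒ P₂ = P₁ (V₁/V₂)^γ.
P₂ = 196 × (1/19.6)^(1.4) = 3.042 kPa.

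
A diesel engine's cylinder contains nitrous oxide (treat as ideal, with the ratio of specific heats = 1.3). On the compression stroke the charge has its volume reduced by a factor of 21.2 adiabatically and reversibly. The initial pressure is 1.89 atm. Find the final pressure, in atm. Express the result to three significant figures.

P₂ ≈ 100 atm

Adiabatic: P₁V₁^γ = P₂V₂^γ ⇒ P₂ = P₁ (V₁/V₂)^γ.
P₂ = 1.89 × 21.2^(1.3) = 100.2 atm.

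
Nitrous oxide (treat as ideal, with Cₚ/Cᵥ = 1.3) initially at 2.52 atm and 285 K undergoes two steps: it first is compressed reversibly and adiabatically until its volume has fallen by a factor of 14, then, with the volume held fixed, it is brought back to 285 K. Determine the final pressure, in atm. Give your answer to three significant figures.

P₃ ≈ 35.3 atm

Adiabatic step (PV^γ = const): P₂ = 2.52×14^(1.3) = 77.87 atm; T₂ = 285×14^(0.3) = 629 K.
Isochoric: P₃ = P₂(T₃/T₂) = 77.87 × (285/629) = 35.28 atm.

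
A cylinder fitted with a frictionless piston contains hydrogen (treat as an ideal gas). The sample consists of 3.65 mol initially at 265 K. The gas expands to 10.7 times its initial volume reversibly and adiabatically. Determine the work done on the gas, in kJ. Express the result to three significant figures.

For a reversible adiabat TV^(γ−1) is constant, so T₂ = T₁ (V₁/V₂)^(γ−1).
γ = 7/5 for a diatomic ideal gas, so γ−1 = 2/5.
T₂ = 265 × (1/10.7)^(2/5) = 102.7 K.
Q = 0, so ΔU = W_on_gas = nCᵥΔT with Cᵥ = R/(γ−1) = 20.79 J/(mol·K).
ΔU = 3.65 × 20.79 × (102.7 − 265) = -12310 J.

W ≈ -12.3 kJ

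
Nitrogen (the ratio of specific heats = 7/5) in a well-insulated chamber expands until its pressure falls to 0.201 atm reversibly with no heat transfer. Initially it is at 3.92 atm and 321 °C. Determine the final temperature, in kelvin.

T₂ ≈ 254 K

Along an adiabat T P^((1−γ)/γ) is constant, so T₂ = T₁ (P₂/P₁)^((γ−1)/γ).
T₁ = 321 °C = 594.1 K.
T₂ = 594.1 × (0.201/3.92)^(2/7) = 254.3 K.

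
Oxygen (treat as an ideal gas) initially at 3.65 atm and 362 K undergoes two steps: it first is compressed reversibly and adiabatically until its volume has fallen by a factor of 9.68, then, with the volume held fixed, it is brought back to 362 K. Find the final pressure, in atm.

P₃ ≈ 35.3 atm

For a diatomic ideal gas γ = 7/5.
Adiabatic step (PV^γ = const): P₂ = 3.65×9.68^(7/5) = 87.6 atm; T₂ = 362×9.68^(2/5) = 897.6 K.
Isochoric: P₃ = P₂(T₃/T₂) = 87.6 × (362/897.6) = 35.33 atm.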